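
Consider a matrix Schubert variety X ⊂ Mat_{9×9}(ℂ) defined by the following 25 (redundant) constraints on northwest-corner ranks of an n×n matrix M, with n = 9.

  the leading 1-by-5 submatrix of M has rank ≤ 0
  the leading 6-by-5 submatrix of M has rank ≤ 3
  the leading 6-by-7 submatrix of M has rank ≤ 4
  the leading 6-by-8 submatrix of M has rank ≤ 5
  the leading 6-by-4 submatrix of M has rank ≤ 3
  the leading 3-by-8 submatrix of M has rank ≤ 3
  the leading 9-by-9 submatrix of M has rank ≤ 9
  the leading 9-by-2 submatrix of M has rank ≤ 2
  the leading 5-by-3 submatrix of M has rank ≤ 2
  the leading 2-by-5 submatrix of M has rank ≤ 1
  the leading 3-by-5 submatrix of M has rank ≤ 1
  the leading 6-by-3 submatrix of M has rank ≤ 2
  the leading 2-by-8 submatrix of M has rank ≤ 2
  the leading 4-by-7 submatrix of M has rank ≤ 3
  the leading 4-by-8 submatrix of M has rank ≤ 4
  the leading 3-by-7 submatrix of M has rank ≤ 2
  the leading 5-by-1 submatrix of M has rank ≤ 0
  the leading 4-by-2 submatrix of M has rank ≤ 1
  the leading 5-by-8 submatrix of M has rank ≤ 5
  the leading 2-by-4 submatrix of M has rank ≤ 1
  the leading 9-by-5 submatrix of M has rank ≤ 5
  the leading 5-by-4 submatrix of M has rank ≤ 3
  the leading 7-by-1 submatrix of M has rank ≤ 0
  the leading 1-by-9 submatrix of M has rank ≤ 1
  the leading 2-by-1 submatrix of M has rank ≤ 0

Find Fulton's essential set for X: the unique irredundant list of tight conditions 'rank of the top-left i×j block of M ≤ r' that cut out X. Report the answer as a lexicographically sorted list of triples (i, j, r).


Rank table r_w(9×9) implied by the 25 constraints:

  row 1: 0 | 0 | 0 | 0 | 0 | 1 | 1 | 1 | 1
  row 2: 0 | 1 | 1 | 1 | 1 | 2 | 2 | 2 | 2
  row 3: 0 | 1 | 1 | 1 | 1 | 2 | 2 | 3 | 3
  row 4: 0 | 1 | 2 | 2 | 2 | 3 | 3 | 4 | 4
  row 5: 0 | 1 | 2 | 3 | 3 | 4 | 4 | 5 | 5
  row 6: 0 | 1 | 2 | 3 | 3 | 4 | 4 | 5 | 6
  row 7: 0 | 1 | 2 | 3 | 4 | 5 | 5 | 6 | 7
  row 8: 1 | 2 | 3 | 4 | 5 | 6 | 6 | 7 | 8
  row 9: 1 | 2 | 3 | 4 | 5 | 6 | 7 | 8 | 9

hence w(1..9) = (6, 2, 8, 3, 4, 9, 5, 1, 7).

6 SE-corners of the 17-cell Rothe diagram give Ess(w):

[(1, 5, 0), (3, 5, 1), (3, 7, 2), (6, 5, 3), (6, 7, 4), (7, 1, 0)]


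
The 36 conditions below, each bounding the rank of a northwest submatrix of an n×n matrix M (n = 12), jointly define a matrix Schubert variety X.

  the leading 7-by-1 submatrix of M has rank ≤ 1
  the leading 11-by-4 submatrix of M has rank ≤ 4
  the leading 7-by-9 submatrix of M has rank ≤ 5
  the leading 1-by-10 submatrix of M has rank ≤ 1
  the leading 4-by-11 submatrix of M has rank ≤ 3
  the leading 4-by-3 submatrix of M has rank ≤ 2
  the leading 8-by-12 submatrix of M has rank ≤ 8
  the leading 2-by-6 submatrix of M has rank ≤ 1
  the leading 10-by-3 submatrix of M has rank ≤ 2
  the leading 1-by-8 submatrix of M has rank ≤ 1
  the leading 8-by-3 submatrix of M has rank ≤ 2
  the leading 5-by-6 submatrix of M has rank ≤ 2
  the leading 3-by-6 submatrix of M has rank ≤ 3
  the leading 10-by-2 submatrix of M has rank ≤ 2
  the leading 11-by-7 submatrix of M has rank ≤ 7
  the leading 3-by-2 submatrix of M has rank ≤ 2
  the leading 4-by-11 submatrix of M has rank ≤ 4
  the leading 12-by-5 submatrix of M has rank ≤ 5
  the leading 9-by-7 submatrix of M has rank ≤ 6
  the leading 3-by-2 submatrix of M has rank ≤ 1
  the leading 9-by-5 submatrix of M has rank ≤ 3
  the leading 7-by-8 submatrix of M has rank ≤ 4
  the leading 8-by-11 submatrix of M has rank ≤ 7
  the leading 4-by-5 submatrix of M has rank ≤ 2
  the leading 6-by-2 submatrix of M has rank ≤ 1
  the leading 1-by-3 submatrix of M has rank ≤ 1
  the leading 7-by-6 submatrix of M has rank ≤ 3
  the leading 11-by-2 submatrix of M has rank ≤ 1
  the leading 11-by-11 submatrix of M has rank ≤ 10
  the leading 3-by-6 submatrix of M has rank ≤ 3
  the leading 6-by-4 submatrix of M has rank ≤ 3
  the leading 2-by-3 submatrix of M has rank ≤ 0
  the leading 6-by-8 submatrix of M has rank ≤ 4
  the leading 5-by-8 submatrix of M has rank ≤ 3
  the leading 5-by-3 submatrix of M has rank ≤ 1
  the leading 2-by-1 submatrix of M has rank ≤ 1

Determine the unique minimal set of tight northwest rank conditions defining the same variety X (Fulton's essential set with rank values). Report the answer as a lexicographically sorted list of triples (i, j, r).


Propagating the 36 rank bounds to every northwest block:

  0  0  0  1  1  1  1  1  1  1  1  1
  0  0  0  1  1  1  2  2  2  2  2  2
  1  1  1  2  2  2  3  3  3  3  3  3
  1  1  1  2  2  2  3  3  3  3  3  4
  1  1  1  2  2  2  3  3  4  4  4  5
  1  1  2  3  3  3  4  4  5  5  5  6
  1  1  2  3  3  3  4  4  5  6  6  7
  1  1  2  3  3  4  5  5  6  7  7  8
  1  1  2  3  3  4  5  6  7  8  8  9
  1  1  2  3  4  5  6  7  8  9  9  10
  1  1  2  3  4  5  6  7  8  9  10  11
  1  2  3  4  5  6  7  8  9  10  11  12

so w = (4, 7, 1, 12, 9, 3, 10, 6, 8, 5, 11, 2).

D(w) has 32 cells with 10 SE-corners; essential set:

[(2, 3, 0), (2, 6, 1), (4, 11, 3), (5, 3, 1), (5, 6, 2), (5, 8, 3), (7, 6, 3), (7, 8, 4), (9, 5, 3), (11, 2, 1)]


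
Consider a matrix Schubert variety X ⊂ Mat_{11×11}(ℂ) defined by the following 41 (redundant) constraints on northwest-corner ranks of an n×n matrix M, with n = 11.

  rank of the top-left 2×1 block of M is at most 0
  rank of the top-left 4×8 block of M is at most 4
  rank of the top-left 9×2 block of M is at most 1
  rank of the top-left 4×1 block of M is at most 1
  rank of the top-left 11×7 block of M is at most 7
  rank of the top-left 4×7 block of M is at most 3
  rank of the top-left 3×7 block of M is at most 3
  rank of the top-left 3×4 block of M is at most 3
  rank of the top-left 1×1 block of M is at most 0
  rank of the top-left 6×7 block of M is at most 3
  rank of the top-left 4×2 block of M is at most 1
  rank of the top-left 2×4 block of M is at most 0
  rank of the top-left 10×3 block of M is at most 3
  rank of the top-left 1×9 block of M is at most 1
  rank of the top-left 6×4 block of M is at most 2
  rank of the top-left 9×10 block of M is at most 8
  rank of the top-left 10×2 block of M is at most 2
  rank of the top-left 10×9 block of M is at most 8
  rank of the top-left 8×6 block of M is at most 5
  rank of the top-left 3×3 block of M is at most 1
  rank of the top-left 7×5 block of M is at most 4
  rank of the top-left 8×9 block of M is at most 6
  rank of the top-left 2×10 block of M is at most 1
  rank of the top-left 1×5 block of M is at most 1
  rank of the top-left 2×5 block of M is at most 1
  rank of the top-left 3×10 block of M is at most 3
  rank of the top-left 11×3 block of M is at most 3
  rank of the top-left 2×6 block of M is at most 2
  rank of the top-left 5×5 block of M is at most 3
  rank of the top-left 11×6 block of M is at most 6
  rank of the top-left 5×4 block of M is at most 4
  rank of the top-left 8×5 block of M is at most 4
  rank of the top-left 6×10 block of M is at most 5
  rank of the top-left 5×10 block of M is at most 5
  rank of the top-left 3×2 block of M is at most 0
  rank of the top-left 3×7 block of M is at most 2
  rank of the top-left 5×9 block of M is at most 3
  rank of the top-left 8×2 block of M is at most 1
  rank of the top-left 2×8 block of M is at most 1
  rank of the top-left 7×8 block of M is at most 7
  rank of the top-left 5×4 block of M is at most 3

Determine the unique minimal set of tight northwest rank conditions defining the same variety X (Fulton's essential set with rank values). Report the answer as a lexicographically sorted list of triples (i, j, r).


Reconstructing r_w from the 41 given conditions:

  R[1]: 0 | 0 | 0 | 0 | 1 | 1 | 1 | 1 | 1 | 1 | 1
  R[2]: 0 | 0 | 0 | 0 | 1 | 1 | 1 | 1 | 1 | 1 | 2
  R[3]: 0 | 0 | 1 | 1 | 2 | 2 | 2 | 2 | 2 | 2 | 3
  R[4]: 1 | 1 | 2 | 2 | 3 | 3 | 3 | 3 | 3 | 3 | 4
  R[5]: 1 | 1 | 2 | 2 | 3 | 3 | 3 | 3 | 3 | 4 | 5
  R[6]: 1 | 1 | 2 | 2 | 3 | 3 | 3 | 4 | 4 | 5 | 6
  R[7]: 1 | 1 | 2 | 3 | 4 | 4 | 4 | 5 | 5 | 6 | 7
  R[8]: 1 | 1 | 2 | 3 | 4 | 5 | 5 | 6 | 6 | 7 | 8
  R[9]: 1 | 1 | 2 | 3 | 4 | 5 | 6 | 7 | 7 | 8 | 9
  R[10]: 1 | 2 | 3 | 4 | 5 | 6 | 7 | 8 | 8 | 9 | 10
  R[11]: 1 | 2 | 3 | 4 | 5 | 6 | 7 | 8 | 9 | 10 | 11

second differences of R give the permutation w = (5, 11, 3, 1, 10, 8, 4, 6, 7, 2, 9).

|D(w)|=28, |Ess(w)|=7:

[(2, 4, 0), (2, 10, 1), (3, 2, 0), (5, 9, 3), (6, 4, 2), (6, 7, 3), (9, 2, 1)]


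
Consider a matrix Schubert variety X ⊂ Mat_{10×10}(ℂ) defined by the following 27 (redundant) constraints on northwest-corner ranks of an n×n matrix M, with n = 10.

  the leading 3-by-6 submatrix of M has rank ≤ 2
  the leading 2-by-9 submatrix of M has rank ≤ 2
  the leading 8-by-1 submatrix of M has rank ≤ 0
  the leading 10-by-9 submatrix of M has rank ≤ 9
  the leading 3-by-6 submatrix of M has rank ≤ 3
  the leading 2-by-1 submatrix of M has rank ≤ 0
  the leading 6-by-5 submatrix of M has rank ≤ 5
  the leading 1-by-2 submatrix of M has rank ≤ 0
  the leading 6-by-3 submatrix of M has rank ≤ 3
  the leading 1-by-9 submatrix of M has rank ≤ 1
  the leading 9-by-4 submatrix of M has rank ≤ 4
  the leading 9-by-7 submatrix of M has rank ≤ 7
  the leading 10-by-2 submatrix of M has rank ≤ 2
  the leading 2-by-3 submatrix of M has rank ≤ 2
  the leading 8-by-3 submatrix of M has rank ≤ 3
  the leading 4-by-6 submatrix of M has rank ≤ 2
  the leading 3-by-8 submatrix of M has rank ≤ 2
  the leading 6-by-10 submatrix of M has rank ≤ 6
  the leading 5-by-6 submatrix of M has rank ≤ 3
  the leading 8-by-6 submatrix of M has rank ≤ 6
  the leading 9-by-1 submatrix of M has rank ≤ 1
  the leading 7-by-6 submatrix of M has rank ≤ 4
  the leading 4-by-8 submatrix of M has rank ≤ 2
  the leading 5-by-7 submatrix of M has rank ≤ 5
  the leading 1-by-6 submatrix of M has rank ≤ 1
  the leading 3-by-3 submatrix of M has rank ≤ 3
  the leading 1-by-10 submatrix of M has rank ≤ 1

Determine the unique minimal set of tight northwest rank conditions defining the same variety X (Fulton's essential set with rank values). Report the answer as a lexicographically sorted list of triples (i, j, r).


The tightest implied rank at each (i,j), from the 27 conditions:

  row 1: 0  0  1  1  1  1  1  1  1  1
  row 2: 0  1  2  2  2  2  2  2  2  2
  row 3: 0  1  2  2  2  2  2  2  3  3
  row 4: 0  1  2  2  2  2  2  2  3  4
  row 5: 0  1  2  3  3  3  3  3  4  5
  row 6: 0  1  2  3  4  4  4  4  5  6
  row 7: 0  1  2  3  4  4  5  5  6  7
  row 8: 0  1  2  3  4  5  6  6  7  8
  row 9: 1  2  3  4  5  6  7  7  8  9
  row 10: 1  2  3  4  5  6  7  8  9  10

so w = (3, 2, 9, 10, 4, 5, 7, 6, 1, 8).

4 SE-corners of the 20-cell Rothe diagram give Ess(w):

[(1, 2, 0), (4, 8, 2), (7, 6, 4), (8, 1, 0)]


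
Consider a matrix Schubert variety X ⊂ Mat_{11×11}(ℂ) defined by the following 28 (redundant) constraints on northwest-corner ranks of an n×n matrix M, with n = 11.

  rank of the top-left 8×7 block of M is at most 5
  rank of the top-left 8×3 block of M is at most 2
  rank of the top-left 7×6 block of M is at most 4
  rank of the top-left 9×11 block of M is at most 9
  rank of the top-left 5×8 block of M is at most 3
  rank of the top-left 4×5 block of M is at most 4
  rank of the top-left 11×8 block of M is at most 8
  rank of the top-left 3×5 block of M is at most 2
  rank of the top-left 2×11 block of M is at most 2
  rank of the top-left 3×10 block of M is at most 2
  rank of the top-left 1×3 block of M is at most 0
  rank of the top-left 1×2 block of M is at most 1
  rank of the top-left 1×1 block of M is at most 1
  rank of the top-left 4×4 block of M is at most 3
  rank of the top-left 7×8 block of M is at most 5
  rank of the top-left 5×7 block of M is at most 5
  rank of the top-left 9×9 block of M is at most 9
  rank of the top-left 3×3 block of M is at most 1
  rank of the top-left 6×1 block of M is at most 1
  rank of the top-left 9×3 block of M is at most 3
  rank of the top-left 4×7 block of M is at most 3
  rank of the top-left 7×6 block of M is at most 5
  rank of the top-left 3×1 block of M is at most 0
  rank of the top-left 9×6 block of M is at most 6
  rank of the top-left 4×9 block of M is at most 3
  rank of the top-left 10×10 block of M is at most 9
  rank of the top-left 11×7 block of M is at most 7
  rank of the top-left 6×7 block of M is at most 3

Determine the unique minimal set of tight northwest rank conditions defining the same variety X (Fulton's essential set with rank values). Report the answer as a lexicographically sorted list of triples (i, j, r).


Computing R[i][j] = min implied NW-rank bound (n=11, 28 conditions):

  row 1: 0 0 0 1 1 1 1 1 1 1 1
  row 2: 0 1 1 2 2 2 2 2 2 2 2
  row 3: 0 1 1 2 2 2 2 2 2 2 3
  row 4: 1 2 2 3 3 3 3 3 3 3 4
  row 5: 1 2 2 3 3 3 3 3 4 4 5
  row 6: 1 2 2 3 3 3 3 4 5 5 6
  row 7: 1 2 2 3 4 4 4 5 6 6 7
  row 8: 1 2 2 3 4 5 5 6 7 7 8
  row 9: 1 2 3 4 5 6 6 7 8 8 9
  row 10: 1 2 3 4 5 6 7 8 9 9 10
  row 11: 1 2 3 4 5 6 7 8 9 10 11

so w = (4, 2, 11, 1, 9, 8, 5, 6, 3, 7, 10).

D(w) has 23 cells with 7 SE-corners; essential set:

[(1, 3, 0), (3, 1, 0), (3, 3, 1), (3, 10, 2), (5, 8, 3), (6, 7, 3), (8, 3, 2)]


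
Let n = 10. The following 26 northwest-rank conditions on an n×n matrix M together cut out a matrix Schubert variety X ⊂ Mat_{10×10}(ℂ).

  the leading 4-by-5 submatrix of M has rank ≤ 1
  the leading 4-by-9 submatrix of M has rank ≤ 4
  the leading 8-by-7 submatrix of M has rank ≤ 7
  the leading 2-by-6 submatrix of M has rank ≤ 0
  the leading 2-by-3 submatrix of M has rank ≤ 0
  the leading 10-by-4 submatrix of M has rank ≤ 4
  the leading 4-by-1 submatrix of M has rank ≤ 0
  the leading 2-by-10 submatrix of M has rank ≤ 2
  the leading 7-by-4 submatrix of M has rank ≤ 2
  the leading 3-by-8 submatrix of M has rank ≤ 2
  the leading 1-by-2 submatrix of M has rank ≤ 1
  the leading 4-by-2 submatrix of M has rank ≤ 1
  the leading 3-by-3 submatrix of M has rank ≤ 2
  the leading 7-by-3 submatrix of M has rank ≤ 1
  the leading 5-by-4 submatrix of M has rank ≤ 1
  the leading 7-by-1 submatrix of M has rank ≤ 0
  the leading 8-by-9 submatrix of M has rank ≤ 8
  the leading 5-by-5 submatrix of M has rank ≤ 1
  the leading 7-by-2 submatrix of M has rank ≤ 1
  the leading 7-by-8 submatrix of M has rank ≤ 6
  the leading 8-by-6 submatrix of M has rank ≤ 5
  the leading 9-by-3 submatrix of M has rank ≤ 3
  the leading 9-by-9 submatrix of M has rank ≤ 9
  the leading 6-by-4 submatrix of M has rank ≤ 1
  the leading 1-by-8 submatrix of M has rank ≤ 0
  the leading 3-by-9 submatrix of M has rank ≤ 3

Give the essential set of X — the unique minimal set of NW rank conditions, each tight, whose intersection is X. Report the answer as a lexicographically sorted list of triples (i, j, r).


The tightest implied rank at each (i,j), from the 26 conditions:

  0, 0, 0, 0, 0, 0, 0, 0, 1, 1
  0, 0, 0, 0, 0, 0, 1, 1, 2, 2
  0, 1, 1, 1, 1, 1, 2, 2, 3, 3
  0, 1, 1, 1, 1, 2, 3, 3, 4, 4
  0, 1, 1, 1, 1, 2, 3, 4, 5, 5
  0, 1, 1, 1, 2, 3, 4, 5, 6, 6
  0, 1, 1, 2, 3, 4, 5, 6, 7, 7
  1, 2, 2, 3, 4, 5, 6, 7, 8, 8
  1, 2, 3, 4, 5, 6, 7, 8, 9, 9
  1, 2, 3, 4, 5, 6, 7, 8, 9, 10

the unique w with this rank table is (9, 7, 2, 6, 8, 5, 4, 1, 3, 10).

6 SE-corners of the 28-cell Rothe diagram give Ess(w):

[(1, 8, 0), (2, 6, 0), (5, 5, 1), (6, 4, 1), (7, 1, 0), (7, 3, 1)]


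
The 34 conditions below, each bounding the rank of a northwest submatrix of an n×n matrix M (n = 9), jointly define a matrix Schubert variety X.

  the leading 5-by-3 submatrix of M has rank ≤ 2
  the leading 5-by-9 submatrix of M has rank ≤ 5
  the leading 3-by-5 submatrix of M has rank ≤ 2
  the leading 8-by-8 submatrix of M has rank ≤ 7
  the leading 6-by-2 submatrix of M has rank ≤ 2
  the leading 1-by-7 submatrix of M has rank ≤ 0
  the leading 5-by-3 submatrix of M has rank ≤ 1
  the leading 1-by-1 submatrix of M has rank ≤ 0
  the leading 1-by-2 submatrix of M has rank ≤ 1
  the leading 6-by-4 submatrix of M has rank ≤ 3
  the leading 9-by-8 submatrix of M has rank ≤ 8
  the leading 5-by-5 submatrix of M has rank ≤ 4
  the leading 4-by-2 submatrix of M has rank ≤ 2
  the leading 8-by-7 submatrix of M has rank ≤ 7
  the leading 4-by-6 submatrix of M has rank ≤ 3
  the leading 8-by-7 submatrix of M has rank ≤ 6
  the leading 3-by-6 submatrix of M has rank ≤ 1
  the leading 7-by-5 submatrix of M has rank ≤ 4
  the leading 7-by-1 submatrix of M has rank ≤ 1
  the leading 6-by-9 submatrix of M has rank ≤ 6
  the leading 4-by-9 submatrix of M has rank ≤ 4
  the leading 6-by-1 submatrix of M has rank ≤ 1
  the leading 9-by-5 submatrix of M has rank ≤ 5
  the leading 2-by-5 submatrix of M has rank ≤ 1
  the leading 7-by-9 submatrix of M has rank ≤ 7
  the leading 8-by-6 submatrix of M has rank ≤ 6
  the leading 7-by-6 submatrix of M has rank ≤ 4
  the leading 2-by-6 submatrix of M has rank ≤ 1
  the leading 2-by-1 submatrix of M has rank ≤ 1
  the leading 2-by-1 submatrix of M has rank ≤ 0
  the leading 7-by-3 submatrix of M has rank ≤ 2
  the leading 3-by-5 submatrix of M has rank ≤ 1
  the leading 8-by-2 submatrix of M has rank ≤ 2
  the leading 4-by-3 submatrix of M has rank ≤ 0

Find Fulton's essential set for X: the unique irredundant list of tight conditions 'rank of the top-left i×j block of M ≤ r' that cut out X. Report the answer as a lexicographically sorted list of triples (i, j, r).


Rank table r_w(9×9) implied by the 34 constraints:

  row 1: 0 0 0 0 0 0 0 1 1
  row 2: 0 0 0 1 1 1 1 2 2
  row 3: 0 0 0 1 1 1 2 3 3
  row 4: 0 0 0 1 2 2 3 4 4
  row 5: 1 1 1 2 3 3 4 5 5
  row 6: 1 2 2 3 4 4 5 6 6
  row 7: 1 2 2 3 4 4 5 6 7
  row 8: 1 2 3 4 5 5 6 7 8
  row 9: 1 2 3 4 5 6 7 8 9

so w = (8, 4, 7, 5, 1, 2, 9, 3, 6).

Fulton essential set (5 of the 20 Rothe cells):

[(1, 7, 0), (3, 6, 1), (4, 3, 0), (7, 3, 2), (7, 6, 4)]


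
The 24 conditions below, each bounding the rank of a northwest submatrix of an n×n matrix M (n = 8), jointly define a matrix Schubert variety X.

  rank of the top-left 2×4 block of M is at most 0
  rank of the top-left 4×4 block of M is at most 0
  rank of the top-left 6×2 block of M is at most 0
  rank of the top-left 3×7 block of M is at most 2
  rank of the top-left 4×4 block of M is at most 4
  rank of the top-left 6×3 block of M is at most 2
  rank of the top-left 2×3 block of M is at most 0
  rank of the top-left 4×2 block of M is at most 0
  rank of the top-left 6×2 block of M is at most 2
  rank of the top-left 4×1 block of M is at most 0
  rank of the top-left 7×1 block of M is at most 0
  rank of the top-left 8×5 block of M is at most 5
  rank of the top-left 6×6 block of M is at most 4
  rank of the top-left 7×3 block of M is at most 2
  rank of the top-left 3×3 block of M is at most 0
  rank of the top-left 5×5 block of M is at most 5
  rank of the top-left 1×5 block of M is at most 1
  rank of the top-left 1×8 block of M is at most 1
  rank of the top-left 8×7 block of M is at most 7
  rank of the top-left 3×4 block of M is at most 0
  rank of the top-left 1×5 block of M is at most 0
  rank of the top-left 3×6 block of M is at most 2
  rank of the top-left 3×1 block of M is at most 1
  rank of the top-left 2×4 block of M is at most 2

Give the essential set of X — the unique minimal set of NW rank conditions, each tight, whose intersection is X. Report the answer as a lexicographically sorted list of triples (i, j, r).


Computing R[i][j] = min implied NW-rank bound (n=8, 24 conditions):

  row 1: 0  0  0  0  0  1  1  1
  row 2: 0  0  0  0  1  2  2  2
  row 3: 0  0  0  0  1  2  2  3
  row 4: 0  0  0  0  1  2  3  4
  row 5: 0  0  1  1  2  3  4  5
  row 6: 0  0  1  2  3  4  5  6
  row 7: 0  1  2  3  4  5  6  7
  row 8: 1  2  3  4  5  6  7  8

the unique w with this rank table is (6, 5, 8, 7, 3, 4, 2, 1).

|D(w)|=23, |Ess(w)|=5:

[(1, 5, 0), (3, 7, 2), (4, 4, 0), (6, 2, 0), (7, 1, 0)]


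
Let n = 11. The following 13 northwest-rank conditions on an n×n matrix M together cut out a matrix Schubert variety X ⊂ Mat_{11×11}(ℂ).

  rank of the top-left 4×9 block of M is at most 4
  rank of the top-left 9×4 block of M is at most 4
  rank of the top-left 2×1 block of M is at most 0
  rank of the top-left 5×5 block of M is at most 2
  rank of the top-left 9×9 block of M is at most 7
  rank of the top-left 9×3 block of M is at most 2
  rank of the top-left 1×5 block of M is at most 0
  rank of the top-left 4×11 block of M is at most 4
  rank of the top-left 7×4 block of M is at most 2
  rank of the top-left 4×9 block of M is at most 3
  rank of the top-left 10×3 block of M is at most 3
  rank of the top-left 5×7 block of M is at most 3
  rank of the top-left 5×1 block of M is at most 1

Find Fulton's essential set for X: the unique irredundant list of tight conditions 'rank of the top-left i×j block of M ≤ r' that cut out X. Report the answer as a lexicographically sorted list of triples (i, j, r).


The tightest implied rank at each (i,j), from the 13 conditions:

  row 1: 0 | 0 | 0 | 0 | 0 | 1 | 1 | 1 | 1 | 1 | 1
  row 2: 0 | 1 | 1 | 1 | 1 | 2 | 2 | 2 | 2 | 2 | 2
  row 3: 1 | 2 | 2 | 2 | 2 | 3 | 3 | 3 | 3 | 3 | 3
  row 4: 1 | 2 | 2 | 2 | 2 | 3 | 3 | 3 | 3 | 4 | 4
  row 5: 1 | 2 | 2 | 2 | 2 | 3 | 3 | 4 | 4 | 5 | 5
  row 6: 1 | 2 | 2 | 2 | 3 | 4 | 4 | 5 | 5 | 6 | 6
  row 7: 1 | 2 | 2 | 2 | 3 | 4 | 5 | 6 | 6 | 7 | 7
  row 8: 1 | 2 | 2 | 3 | 4 | 5 | 6 | 7 | 7 | 8 | 8
  row 9: 1 | 2 | 2 | 3 | 4 | 5 | 6 | 7 | 7 | 8 | 9
  row 10: 1 | 2 | 3 | 4 | 5 | 6 | 7 | 8 | 8 | 9 | 10
  row 11: 1 | 2 | 3 | 4 | 5 | 6 | 7 | 8 | 9 | 10 | 11

so w = (6, 2, 1, 10, 8, 5, 7, 4, 11, 3, 9).

Fulton essential set (8 of the 23 Rothe cells):

[(1, 5, 0), (2, 1, 0), (4, 9, 3), (5, 5, 2), (5, 7, 3), (7, 4, 2), (9, 3, 2), (9, 9, 7)]


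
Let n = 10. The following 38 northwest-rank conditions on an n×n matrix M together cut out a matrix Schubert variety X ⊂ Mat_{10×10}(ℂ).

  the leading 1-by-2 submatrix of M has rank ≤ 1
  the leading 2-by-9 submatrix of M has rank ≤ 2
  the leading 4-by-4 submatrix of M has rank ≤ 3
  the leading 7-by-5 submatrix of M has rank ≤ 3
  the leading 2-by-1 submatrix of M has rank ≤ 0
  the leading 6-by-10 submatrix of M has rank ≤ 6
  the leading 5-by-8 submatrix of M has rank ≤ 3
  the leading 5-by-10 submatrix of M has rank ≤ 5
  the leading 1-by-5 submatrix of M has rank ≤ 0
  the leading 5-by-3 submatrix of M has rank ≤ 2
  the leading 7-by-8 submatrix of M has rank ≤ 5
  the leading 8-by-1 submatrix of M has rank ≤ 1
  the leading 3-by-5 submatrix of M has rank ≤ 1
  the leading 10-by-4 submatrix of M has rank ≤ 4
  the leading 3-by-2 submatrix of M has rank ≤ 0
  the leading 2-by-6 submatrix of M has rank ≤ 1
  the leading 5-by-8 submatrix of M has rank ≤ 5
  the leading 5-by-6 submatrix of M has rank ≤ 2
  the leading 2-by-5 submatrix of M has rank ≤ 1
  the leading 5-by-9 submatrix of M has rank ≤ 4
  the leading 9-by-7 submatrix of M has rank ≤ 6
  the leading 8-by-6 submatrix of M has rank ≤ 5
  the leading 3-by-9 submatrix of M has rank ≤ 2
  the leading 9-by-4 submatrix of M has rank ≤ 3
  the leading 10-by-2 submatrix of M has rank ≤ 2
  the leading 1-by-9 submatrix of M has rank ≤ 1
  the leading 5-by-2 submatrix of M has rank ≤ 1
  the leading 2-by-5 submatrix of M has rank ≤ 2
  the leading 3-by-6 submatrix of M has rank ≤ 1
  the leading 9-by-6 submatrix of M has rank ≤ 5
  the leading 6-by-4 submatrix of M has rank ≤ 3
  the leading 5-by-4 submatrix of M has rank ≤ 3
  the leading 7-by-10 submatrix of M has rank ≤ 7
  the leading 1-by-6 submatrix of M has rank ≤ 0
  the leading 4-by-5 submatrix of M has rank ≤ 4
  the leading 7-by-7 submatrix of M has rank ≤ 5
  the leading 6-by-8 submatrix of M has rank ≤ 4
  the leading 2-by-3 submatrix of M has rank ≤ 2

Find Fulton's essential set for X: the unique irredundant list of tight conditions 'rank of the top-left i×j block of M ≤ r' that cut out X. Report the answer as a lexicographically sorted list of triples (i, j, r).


Reconstructing r_w from the 38 given conditions:

  row 1: 0 0 0 0 0 0 1 1 1 1
  row 2: 0 0 1 1 1 1 2 2 2 2
  row 3: 0 0 1 1 1 1 2 2 2 3
  row 4: 1 1 2 2 2 2 3 3 3 4
  row 5: 1 1 2 2 2 2 3 3 4 5
  row 6: 1 2 3 3 3 3 4 4 5 6
  row 7: 1 2 3 3 3 4 5 5 6 7
  row 8: 1 2 3 3 4 5 6 6 7 8
  row 9: 1 2 3 3 4 5 6 7 8 9
  row 10: 1 2 3 4 5 6 7 8 9 10

so w = (7, 3, 10, 1, 9, 2, 6, 5, 8, 4).

Rothe diagram D(w) (24 cells), 9 SE-corners (essential conditions):

[(1, 6, 0), (3, 2, 0), (3, 6, 1), (3, 9, 2), (5, 2, 1), (5, 6, 2), (5, 8, 3), (7, 5, 3), (9, 4, 3)]


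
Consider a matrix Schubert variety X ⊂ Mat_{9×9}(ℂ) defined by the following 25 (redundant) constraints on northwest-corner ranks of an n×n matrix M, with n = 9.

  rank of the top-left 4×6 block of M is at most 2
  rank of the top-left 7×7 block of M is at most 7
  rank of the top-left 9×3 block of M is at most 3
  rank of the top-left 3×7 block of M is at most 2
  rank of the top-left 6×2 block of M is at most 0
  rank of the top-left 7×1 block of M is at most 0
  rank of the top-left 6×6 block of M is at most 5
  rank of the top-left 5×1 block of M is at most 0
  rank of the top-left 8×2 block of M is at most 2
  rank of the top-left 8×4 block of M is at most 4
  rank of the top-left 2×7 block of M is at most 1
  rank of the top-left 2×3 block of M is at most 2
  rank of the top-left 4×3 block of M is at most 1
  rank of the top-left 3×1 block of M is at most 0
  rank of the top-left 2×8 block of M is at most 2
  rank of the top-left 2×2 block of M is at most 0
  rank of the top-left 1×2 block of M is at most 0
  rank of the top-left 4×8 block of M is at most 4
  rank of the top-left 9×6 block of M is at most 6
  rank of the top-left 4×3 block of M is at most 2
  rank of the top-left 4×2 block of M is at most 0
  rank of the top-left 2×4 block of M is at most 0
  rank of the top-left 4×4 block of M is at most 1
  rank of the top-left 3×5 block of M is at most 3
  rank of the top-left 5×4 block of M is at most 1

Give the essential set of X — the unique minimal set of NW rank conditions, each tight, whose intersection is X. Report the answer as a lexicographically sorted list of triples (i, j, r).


Propagating the 25 rank bounds to every northwest block:

  i=1: 0  0  0  0  1  1  1  1  1
  i=2: 0  0  0  0  1  1  1  2  2
  i=3: 0  0  1  1  2  2  2  3  3
  i=4: 0  0  1  1  2  2  3  4  4
  i=5: 0  0  1  1  2  3  4  5  5
  i=6: 0  0  1  2  3  4  5  6  6
  i=7: 0  1  2  3  4  5  6  7  7
  i=8: 1  2  3  4  5  6  7  8  8
  i=9: 1  2  3  4  5  6  7  8  9

giving w = (5, 8, 3, 7, 6, 4, 2, 1, 9) via Δ²R.

Rothe diagram D(w) (22 cells), 6 SE-corners (essential conditions):

[(2, 4, 0), (2, 7, 1), (4, 6, 2), (5, 4, 1), (6, 2, 0), (7, 1, 0)]


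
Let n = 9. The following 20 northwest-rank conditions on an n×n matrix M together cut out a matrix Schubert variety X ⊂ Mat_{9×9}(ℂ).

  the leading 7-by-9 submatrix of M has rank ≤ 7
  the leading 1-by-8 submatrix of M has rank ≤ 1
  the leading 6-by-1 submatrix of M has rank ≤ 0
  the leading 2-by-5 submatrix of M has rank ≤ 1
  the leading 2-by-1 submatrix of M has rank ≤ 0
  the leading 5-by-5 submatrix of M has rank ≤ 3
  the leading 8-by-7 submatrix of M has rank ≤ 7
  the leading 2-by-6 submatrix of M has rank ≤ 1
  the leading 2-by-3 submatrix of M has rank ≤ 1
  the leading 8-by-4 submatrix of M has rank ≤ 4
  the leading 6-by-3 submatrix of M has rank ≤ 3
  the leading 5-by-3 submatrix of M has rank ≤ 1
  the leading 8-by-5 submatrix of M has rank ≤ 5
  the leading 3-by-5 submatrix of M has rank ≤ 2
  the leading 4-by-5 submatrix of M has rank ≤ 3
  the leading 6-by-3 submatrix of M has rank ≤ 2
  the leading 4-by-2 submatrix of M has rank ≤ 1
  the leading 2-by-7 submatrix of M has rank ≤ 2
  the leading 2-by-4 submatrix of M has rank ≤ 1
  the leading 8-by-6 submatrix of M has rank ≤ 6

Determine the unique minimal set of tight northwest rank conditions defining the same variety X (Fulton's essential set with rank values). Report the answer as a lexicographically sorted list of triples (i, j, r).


Reconstructing r_w from the 20 given conditions:

  i=1: 0, 1, 1, 1, 1, 1, 1, 1, 1
  i=2: 0, 1, 1, 1, 1, 1, 2, 2, 2
  i=3: 0, 1, 1, 2, 2, 2, 3, 3, 3
  i=4: 0, 1, 1, 2, 3, 3, 4, 4, 4
  i=5: 0, 1, 1, 2, 3, 4, 5, 5, 5
  i=6: 0, 1, 2, 3, 4, 5, 6, 6, 6
  i=7: 1, 2, 3, 4, 5, 6, 7, 7, 7
  i=8: 1, 2, 3, 4, 5, 6, 7, 8, 8
  i=9: 1, 2, 3, 4, 5, 6, 7, 8, 9

second differences of R give the permutation w = (2, 7, 4, 5, 6, 3, 1, 8, 9).

Rothe diagram D(w) (13 cells), 3 SE-corners (essential conditions):

[(2, 6, 1), (5, 3, 1), (6, 1, 0)]


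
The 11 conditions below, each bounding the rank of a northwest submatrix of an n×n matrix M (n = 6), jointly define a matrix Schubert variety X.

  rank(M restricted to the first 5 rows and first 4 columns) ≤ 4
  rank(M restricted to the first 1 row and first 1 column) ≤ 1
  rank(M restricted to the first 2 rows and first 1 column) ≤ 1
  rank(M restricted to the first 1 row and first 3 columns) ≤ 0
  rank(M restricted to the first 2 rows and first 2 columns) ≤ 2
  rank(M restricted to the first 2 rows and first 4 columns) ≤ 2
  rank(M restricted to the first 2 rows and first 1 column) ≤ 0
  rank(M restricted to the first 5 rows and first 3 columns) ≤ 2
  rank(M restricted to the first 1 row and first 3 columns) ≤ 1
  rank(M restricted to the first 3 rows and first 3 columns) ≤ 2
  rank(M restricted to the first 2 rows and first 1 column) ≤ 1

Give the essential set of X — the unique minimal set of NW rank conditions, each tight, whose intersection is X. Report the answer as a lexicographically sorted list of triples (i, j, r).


Propagating the 11 rank bounds to every northwest block:

  i=1: 0 0 0 1 1 1
  i=2: 0 1 1 2 2 2
  i=3: 1 2 2 3 3 3
  i=4: 1 2 2 3 4 4
  i=5: 1 2 2 3 4 5
  i=6: 1 2 3 4 5 6

the unique w with this rank table is (4, 2, 1, 5, 6, 3).

Rothe diagram D(w) (6 cells), 3 SE-corners (essential conditions):

[(1, 3, 0), (2, 1, 0), (5, 3, 2)]


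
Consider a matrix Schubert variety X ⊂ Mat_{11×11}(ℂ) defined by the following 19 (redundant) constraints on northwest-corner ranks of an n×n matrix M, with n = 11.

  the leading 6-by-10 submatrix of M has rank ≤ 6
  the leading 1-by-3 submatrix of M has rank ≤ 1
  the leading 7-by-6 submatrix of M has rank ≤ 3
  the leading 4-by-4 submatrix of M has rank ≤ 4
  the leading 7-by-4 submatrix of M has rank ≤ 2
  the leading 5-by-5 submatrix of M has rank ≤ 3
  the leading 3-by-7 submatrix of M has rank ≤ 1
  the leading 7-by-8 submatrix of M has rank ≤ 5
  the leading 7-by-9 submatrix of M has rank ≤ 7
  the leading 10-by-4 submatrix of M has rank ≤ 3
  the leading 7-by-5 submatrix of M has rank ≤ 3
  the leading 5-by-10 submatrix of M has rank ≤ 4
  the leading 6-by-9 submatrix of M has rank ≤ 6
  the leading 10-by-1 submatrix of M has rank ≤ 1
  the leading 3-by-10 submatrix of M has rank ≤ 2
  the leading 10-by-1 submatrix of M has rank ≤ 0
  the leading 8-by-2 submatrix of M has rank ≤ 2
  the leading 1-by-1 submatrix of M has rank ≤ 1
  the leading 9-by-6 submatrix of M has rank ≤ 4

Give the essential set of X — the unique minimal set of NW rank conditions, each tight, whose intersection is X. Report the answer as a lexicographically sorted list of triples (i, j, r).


Reconstructing r_w from the 19 given conditions:

  i=1: 0, 1, 1, 1, 1, 1, 1, 1, 1, 1, 1
  i=2: 0, 1, 1, 1, 1, 1, 1, 2, 2, 2, 2
  i=3: 0, 1, 1, 1, 1, 1, 1, 2, 2, 2, 3
  i=4: 0, 1, 2, 2, 2, 2, 2, 3, 3, 3, 4
  i=5: 0, 1, 2, 2, 3, 3, 3, 4, 4, 4, 5
  i=6: 0, 1, 2, 2, 3, 3, 4, 5, 5, 5, 6
  i=7: 0, 1, 2, 2, 3, 3, 4, 5, 6, 6, 7
  i=8: 0, 1, 2, 3, 4, 4, 5, 6, 7, 7, 8
  i=9: 0, 1, 2, 3, 4, 4, 5, 6, 7, 8, 9
  i=10: 0, 1, 2, 3, 4, 5, 6, 7, 8, 9, 10
  i=11: 1, 2, 3, 4, 5, 6, 7, 8, 9, 10, 11

the unique w with this rank table is (2, 8, 11, 3, 5, 7, 9, 4, 10, 6, 1).

ℓ(w)=28; the 6 essential cells (i,j,r):

[(3, 7, 1), (3, 10, 2), (7, 4, 2), (7, 6, 3), (9, 6, 4), (10, 1, 0)]


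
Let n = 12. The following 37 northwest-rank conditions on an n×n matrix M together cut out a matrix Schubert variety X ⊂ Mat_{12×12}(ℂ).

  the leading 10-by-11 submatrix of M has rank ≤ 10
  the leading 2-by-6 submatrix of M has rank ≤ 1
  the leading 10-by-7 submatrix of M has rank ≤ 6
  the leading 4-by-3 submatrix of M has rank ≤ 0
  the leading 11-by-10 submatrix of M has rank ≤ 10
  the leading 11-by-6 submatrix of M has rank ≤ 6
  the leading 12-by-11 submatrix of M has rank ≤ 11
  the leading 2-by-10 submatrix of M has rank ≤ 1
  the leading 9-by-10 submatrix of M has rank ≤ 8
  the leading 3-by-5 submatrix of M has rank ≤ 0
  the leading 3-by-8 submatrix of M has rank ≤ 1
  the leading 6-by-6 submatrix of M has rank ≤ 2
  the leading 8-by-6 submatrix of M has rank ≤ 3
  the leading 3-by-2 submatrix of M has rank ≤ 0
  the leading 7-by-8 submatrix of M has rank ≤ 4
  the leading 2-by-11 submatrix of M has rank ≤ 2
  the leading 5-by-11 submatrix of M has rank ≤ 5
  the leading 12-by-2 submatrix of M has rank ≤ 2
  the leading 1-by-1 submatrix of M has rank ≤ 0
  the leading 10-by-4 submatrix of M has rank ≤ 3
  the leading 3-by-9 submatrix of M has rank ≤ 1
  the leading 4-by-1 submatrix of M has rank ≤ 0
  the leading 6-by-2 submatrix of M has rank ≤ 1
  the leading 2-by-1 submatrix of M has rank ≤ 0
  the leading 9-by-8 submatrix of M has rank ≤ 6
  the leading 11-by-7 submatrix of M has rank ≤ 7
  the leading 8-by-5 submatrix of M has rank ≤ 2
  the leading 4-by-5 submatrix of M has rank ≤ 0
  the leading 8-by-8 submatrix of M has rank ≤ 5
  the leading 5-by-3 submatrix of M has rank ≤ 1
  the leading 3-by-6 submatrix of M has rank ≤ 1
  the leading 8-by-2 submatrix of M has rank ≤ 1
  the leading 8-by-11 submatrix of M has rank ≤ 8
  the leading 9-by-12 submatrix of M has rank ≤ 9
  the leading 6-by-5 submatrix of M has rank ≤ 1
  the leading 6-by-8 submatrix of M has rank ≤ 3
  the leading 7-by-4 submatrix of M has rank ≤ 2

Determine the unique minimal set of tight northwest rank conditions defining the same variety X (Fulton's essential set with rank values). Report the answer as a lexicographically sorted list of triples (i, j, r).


The tightest implied rank at each (i,j), from the 37 conditions:

  i=1: 0 | 0 | 0 | 0 | 0 | 1 | 1 | 1 | 1 | 1 | 1 | 1
  i=2: 0 | 0 | 0 | 0 | 0 | 1 | 1 | 1 | 1 | 1 | 2 | 2
  i=3: 0 | 0 | 0 | 0 | 0 | 1 | 1 | 1 | 1 | 2 | 3 | 3
  i=4: 0 | 0 | 0 | 0 | 0 | 1 | 2 | 2 | 2 | 3 | 4 | 4
  i=5: 1 | 1 | 1 | 1 | 1 | 2 | 3 | 3 | 3 | 4 | 5 | 5
  i=6: 1 | 1 | 1 | 1 | 1 | 2 | 3 | 3 | 4 | 5 | 6 | 6
  i=7: 1 | 1 | 2 | 2 | 2 | 3 | 4 | 4 | 5 | 6 | 7 | 7
  i=8: 1 | 1 | 2 | 2 | 2 | 3 | 4 | 5 | 6 | 7 | 8 | 8
  i=9: 1 | 2 | 3 | 3 | 3 | 4 | 5 | 6 | 7 | 8 | 9 | 9
  i=10: 1 | 2 | 3 | 3 | 4 | 5 | 6 | 7 | 8 | 9 | 10 | 10
  i=11: 1 | 2 | 3 | 4 | 5 | 6 | 7 | 8 | 9 | 10 | 11 | 11
  i=12: 1 | 2 | 3 | 4 | 5 | 6 | 7 | 8 | 9 | 10 | 11 | 12

so w = (6, 11, 10, 7, 1, 9, 3, 8, 2, 5, 4, 12).

D(w) has 37 cells with 8 SE-corners; essential set:

[(2, 10, 1), (3, 9, 1), (4, 5, 0), (6, 5, 1), (6, 8, 3), (8, 2, 1), (8, 5, 2), (10, 4, 3)]


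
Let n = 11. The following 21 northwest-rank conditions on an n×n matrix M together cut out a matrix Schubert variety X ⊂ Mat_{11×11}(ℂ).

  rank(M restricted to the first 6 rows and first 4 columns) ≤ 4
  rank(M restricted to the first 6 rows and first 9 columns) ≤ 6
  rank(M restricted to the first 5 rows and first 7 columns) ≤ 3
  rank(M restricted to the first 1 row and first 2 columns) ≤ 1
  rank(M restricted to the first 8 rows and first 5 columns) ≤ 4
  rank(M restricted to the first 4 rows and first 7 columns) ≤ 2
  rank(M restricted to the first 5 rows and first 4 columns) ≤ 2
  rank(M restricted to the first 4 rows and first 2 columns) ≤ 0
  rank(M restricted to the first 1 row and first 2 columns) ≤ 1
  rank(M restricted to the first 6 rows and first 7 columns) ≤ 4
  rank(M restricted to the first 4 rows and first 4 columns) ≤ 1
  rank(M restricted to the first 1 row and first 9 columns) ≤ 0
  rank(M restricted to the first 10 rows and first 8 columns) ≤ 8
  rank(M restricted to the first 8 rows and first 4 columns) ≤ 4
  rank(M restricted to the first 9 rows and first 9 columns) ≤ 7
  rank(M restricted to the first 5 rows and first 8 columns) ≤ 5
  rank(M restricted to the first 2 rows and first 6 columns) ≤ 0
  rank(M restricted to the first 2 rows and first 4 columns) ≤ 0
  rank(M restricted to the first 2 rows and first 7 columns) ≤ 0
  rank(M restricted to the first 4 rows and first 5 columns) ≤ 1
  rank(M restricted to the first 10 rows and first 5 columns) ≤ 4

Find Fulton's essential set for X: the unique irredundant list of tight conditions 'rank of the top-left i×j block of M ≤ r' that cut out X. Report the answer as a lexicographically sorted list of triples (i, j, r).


Reconstructing r_w from the 21 given conditions:

  R[1]: 0 0 0 0 0 0 0 0 0 1 1
  R[2]: 0 0 0 0 0 0 0 1 1 2 2
  R[3]: 0 0 1 1 1 1 1 2 2 3 3
  R[4]: 0 0 1 1 1 2 2 3 3 4 4
  R[5]: 1 1 2 2 2 3 3 4 4 5 5
  R[6]: 1 2 3 3 3 4 4 5 5 6 6
  R[7]: 1 2 3 4 4 5 5 6 6 7 7
  R[8]: 1 2 3 4 4 5 6 7 7 8 8
  R[9]: 1 2 3 4 4 5 6 7 7 8 9
  R[10]: 1 2 3 4 4 5 6 7 8 9 10
  R[11]: 1 2 3 4 5 6 7 8 9 10 11

giving w = (10, 8, 3, 6, 1, 2, 4, 7, 11, 9, 5) via Δ²R.

ℓ(w)=26; the 6 essential cells (i,j,r):

[(1, 9, 0), (2, 7, 0), (4, 2, 0), (4, 5, 1), (9, 9, 7), (10, 5, 4)]


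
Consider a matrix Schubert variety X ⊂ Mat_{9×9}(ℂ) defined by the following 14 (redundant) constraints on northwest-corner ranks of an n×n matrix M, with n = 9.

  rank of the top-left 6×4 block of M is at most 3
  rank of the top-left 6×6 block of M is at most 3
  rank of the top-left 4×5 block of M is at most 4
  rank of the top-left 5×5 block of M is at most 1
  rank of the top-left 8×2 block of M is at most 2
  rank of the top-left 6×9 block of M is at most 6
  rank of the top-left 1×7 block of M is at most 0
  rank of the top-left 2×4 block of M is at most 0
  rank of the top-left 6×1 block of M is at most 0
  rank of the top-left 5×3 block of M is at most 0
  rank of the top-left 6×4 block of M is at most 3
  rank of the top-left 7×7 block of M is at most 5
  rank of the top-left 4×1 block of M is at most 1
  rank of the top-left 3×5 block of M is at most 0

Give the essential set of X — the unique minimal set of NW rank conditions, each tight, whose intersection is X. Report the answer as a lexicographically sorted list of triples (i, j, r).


The tightest implied rank at each (i,j), from the 14 conditions:

  R[1]: 0 0 0 0 0 0 0 1 1
  R[2]: 0 0 0 0 0 1 1 2 2
  R[3]: 0 0 0 0 0 1 2 3 3
  R[4]: 0 0 0 1 1 2 3 4 4
  R[5]: 0 0 0 1 1 2 3 4 5
  R[6]: 0 1 1 2 2 3 4 5 6
  R[7]: 1 2 2 3 3 4 5 6 7
  R[8]: 1 2 3 4 4 5 6 7 8
  R[9]: 1 2 3 4 5 6 7 8 9

second differences of R give the permutation w = (8, 6, 7, 4, 9, 2, 1, 3, 5).

D(w) has 25 cells with 5 SE-corners; essential set:

[(1, 7, 0), (3, 5, 0), (5, 3, 0), (5, 5, 1), (6, 1, 0)]


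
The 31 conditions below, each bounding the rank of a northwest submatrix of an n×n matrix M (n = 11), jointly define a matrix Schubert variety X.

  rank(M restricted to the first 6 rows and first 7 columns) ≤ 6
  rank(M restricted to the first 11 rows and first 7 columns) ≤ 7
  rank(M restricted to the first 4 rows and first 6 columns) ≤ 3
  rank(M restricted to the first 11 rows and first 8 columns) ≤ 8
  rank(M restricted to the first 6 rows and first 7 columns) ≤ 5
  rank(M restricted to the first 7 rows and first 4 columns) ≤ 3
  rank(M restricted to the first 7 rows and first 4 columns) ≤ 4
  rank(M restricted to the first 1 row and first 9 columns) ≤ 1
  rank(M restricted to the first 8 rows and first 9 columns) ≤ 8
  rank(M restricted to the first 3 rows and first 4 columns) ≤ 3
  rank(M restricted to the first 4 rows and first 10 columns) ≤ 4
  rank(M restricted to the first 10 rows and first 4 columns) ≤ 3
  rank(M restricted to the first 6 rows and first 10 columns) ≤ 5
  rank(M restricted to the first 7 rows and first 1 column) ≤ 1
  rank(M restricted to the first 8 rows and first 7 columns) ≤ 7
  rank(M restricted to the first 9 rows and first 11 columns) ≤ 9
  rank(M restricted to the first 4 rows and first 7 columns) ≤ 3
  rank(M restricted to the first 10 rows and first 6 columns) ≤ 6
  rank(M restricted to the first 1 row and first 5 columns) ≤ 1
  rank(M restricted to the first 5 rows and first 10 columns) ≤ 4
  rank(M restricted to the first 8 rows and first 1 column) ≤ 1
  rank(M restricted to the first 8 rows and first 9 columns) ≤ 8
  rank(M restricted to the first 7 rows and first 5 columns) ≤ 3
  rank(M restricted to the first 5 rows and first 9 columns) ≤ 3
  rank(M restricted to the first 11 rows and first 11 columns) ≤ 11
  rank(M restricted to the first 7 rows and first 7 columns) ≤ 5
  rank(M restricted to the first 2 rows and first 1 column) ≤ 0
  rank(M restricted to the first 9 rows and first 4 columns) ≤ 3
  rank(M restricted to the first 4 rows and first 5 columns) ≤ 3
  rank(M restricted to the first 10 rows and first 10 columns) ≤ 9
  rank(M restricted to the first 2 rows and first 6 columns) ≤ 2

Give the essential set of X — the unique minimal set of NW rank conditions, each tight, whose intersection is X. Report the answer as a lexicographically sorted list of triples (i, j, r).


Propagating the 31 rank bounds to every northwest block:

  i=1: 0 | 1 | 1 | 1 | 1 | 1 | 1 | 1 | 1 | 1 | 1
  i=2: 0 | 1 | 2 | 2 | 2 | 2 | 2 | 2 | 2 | 2 | 2
  i=3: 1 | 2 | 3 | 3 | 3 | 3 | 3 | 3 | 3 | 3 | 3
  i=4: 1 | 2 | 3 | 3 | 3 | 3 | 3 | 3 | 3 | 4 | 4
  i=5: 1 | 2 | 3 | 3 | 3 | 3 | 3 | 3 | 3 | 4 | 5
  i=6: 1 | 2 | 3 | 3 | 3 | 4 | 4 | 4 | 4 | 5 | 6
  i=7: 1 | 2 | 3 | 3 | 3 | 4 | 5 | 5 | 5 | 6 | 7
  i=8: 1 | 2 | 3 | 3 | 4 | 5 | 6 | 6 | 6 | 7 | 8
  i=9: 1 | 2 | 3 | 3 | 4 | 5 | 6 | 7 | 7 | 8 | 9
  i=10: 1 | 2 | 3 | 3 | 4 | 5 | 6 | 7 | 8 | 9 | 10
  i=11: 1 | 2 | 3 | 4 | 5 | 6 | 7 | 8 | 9 | 10 | 11

the unique w with this rank table is (2, 3, 1, 10, 11, 6, 7, 5, 8, 9, 4).

|D(w)|=21, |Ess(w)|=4:

[(2, 1, 0), (5, 9, 3), (7, 5, 3), (10, 4, 3)]
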